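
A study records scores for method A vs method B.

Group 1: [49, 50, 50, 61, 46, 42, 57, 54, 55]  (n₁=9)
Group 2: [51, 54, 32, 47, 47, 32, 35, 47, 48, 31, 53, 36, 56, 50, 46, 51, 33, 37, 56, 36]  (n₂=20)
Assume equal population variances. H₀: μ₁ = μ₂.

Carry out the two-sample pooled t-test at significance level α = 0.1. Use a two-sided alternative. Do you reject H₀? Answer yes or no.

x̄₁=51.556, s₁=5.812, n₁=9
x̄₂=43.900, s₂=8.843, n₂=20
s_p² = [8·5.812² + 19·8.843²]/27 = 65.0379
SE = √(s_p²·(1/9+1/20)) = 3.2370
t = (51.556−43.900)/3.2370 = 2.3650
df = 27
p-value (two-sided) = 0.02547
At α=0.1: p < α → reject H₀

reject H₀: yes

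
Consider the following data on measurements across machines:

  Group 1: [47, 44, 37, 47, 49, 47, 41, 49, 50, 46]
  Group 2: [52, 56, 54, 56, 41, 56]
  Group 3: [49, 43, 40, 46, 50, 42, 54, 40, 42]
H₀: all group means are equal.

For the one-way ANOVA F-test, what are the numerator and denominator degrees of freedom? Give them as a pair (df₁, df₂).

degrees of freedom = [2, 22]

k = 3 groups, N = 25 total
df = (k−1, N−k) = (3−1, 25−3) = (2, 22)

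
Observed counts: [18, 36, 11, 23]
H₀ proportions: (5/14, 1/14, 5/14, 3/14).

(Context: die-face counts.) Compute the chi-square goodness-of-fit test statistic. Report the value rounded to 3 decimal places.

n = 88; E_i = n·p_i = [31.43, 6.29, 31.43, 18.86]
χ² = (18−31.43)²/31.43 + (36−6.29)²/6.29 + (11−31.43)²/31.43 + (23−18.86)²/18.86 = 160.3939
df = 3

test statistic = 160.394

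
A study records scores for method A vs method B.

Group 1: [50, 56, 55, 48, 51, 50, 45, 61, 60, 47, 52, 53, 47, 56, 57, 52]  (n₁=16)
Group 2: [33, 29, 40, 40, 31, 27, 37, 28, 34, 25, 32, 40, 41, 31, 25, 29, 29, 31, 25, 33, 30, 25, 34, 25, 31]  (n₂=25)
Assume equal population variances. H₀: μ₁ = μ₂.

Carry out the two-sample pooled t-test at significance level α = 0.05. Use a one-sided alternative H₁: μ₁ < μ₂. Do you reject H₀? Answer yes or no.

reject H₀: no

x̄₁=52.500, s₁=4.705, n₁=16
x̄₂=31.400, s₂=5.083, n₂=25
s_p² = [15·4.705² + 24·5.083²]/39 = 24.4103
SE = √(s_p²·(1/16+1/25)) = 1.5818
t = (52.500−31.400)/1.5818 = 13.3393
df = 39
p-value (one-sided, H₁ less) = 1.00000
At α=0.05: p ≥ α → fail to reject H₀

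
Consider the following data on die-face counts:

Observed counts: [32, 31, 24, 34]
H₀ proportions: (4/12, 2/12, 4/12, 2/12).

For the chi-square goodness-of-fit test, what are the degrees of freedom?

degrees of freedom = 3

df = k − 1 = 4 − 1 = 3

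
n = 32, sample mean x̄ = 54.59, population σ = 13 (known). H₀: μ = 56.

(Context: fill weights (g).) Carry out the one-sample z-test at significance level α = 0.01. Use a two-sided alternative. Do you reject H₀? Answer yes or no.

reject H₀: no

SE = σ/√n = 13/√32 = 2.2981
z = (x̄−μ₀)/SE = (54.59−56)/2.2981 = -0.6136
p-value (two-sided) = 0.53951
At α=0.01: p ≥ α → fail to reject H₀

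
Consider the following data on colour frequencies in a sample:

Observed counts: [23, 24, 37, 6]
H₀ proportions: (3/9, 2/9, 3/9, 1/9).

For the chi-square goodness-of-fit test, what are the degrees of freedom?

df = k − 1 = 4 − 1 = 3

degrees of freedom = 3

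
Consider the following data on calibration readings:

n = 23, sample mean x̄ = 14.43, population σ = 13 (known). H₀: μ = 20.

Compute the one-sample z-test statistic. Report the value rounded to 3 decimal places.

SE = σ/√n = 13/√23 = 2.7107
z = (x̄−μ₀)/SE = (14.43−20)/2.7107 = -2.0548

test statistic = -2.055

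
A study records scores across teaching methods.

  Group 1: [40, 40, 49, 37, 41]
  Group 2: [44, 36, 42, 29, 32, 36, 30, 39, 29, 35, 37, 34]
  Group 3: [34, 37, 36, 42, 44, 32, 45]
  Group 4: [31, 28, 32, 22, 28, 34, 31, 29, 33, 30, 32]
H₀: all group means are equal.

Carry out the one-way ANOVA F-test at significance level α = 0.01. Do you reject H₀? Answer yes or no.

Group means [41.40, 35.25, 38.57, 30.00], grand mean 35.143
SSB = Σnᵢ(x̄ᵢ−x̄)² = 569.121; SSW = ΣΣ(x−x̄ᵢ)² = 603.164
MSB = 569.121/3 = 189.7071; MSW = 603.164/31 = 19.4569
F = MSB/MSW = 9.7501
df = (3, 31)
p-value (upper-tail) = 0.00011
At α=0.01: p < α → reject H₀

reject H₀: yes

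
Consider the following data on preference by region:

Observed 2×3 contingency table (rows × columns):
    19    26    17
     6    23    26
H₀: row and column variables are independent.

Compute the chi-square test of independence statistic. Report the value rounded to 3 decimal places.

test statistic = 8.439

Row totals [62, 55], col totals [25, 49, 43], n=117
χ² = (19−13.25)²/13.25 + (26−25.97)²/25.97 + (17−22.79)²/22.79 + (6−11.75)²/11.75 + (23−23.03)²/23.03 + (26−20.21)²/20.21 = 8.4388
df = 2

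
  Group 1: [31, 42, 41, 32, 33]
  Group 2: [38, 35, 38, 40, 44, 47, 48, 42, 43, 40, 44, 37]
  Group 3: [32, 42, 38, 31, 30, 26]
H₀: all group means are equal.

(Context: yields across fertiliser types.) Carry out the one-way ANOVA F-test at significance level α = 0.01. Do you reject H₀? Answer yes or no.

Group means [35.80, 41.33, 33.17], grand mean 38.000
SSB = Σnᵢ(x̄ᵢ−x̄)² = 297.700; SSW = ΣΣ(x−x̄ᵢ)² = 458.300
MSB = 297.700/2 = 148.8500; MSW = 458.300/20 = 22.9150
F = MSB/MSW = 6.4957
df = (2, 20)
p-value (upper-tail) = 0.00670
At α=0.01: p < α → reject H₀

reject H₀: yes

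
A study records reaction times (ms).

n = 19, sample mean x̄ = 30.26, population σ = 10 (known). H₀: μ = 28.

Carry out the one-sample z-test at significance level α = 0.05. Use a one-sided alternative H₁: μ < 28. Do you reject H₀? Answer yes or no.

SE = σ/√n = 10/√19 = 2.2942
z = (x̄−μ₀)/SE = (30.26−28)/2.2942 = 0.9851
p-value (one-sided, H₁ less) = 0.83772
At α=0.05: p ≥ α → fail to reject H₀

reject H₀: no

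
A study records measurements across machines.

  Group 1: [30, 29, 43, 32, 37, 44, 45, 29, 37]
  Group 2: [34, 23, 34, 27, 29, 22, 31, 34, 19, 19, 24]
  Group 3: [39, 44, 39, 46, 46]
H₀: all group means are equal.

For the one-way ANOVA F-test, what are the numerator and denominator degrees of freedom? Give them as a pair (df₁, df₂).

degrees of freedom = [2, 22]

k = 3 groups, N = 25 total
df = (k−1, N−k) = (3−1, 25−3) = (2, 22)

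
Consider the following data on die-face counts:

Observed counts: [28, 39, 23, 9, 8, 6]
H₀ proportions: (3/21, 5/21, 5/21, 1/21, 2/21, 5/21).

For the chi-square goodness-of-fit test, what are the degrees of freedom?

degrees of freedom = 5

df = k − 1 = 6 − 1 = 5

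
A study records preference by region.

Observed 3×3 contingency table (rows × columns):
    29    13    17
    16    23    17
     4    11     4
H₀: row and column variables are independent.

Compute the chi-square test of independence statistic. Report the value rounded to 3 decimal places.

test statistic = 11.482

Row totals [59, 56, 19], col totals [49, 47, 38], n=134
χ² = (29−21.57)²/21.57 + (13−20.69)²/20.69 + (17−16.73)²/16.73 + (16−20.48)²/20.48 + (23−19.64)²/19.64 + (17−15.88)²/15.88 + (4−6.95)²/6.95 + (11−6.66)²/6.66 + (4−5.39)²/5.39 = 11.4819
df = 4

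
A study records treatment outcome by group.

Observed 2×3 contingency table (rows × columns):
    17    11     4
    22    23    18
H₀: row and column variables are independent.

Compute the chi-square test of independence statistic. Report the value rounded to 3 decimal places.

test statistic = 4.107

Row totals [32, 63], col totals [39, 34, 22], n=95
χ² = (17−13.14)²/13.14 + (11−11.45)²/11.45 + (4−7.41)²/7.41 + (22−25.86)²/25.86 + (23−22.55)²/22.55 + (18−14.59)²/14.59 = 4.1069
df = 2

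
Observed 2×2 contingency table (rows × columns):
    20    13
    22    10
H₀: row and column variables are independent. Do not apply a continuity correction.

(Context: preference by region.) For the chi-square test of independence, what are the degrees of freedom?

df = (r−1)(c−1) = (2−1)·(2−1) = 1

degrees of freedom = 1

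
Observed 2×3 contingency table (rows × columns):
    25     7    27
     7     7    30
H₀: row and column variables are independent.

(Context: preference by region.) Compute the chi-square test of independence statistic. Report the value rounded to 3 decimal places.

Row totals [59, 44], col totals [32, 14, 57], n=103
χ² = (25−18.33)²/18.33 + (7−8.02)²/8.02 + (27−32.65)²/32.65 + (7−13.67)²/13.67 + (7−5.98)²/5.98 + (30−24.35)²/24.35 = 8.2739
df = 2

test statistic = 8.274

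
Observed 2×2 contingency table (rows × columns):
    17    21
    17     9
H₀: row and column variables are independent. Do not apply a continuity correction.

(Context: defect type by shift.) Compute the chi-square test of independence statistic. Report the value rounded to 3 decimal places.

test statistic = 2.643

Row totals [38, 26], col totals [34, 30], n=64
χ² = (17−20.19)²/20.19 + (21−17.81)²/17.81 + (17−13.81)²/13.81 + (9−12.19)²/12.19 = 2.6429
df = 1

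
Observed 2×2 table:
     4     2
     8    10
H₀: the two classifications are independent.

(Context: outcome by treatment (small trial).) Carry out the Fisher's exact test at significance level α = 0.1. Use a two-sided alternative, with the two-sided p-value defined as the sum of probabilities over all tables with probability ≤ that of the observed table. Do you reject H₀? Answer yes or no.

Margins: r₁=6, r₂=18, c₁=12, c₂=12, n=24
p_obs = C(6,4)·C(18,8)/C(24,12); sum pmf over tables with pmf ≤ p_obs
p-value (two-sided) = 0.64041
At α=0.1: p ≥ α → fail to reject H₀

reject H₀: no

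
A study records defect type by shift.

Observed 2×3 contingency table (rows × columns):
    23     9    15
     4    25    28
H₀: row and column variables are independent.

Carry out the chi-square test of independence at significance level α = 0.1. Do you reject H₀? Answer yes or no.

reject H₀: yes

Row totals [47, 57], col totals [27, 34, 43], n=104
χ² = (23−12.20)²/12.20 + (9−15.37)²/15.37 + (15−19.43)²/19.43 + (4−14.80)²/14.80 + (25−18.63)²/18.63 + (28−23.57)²/23.57 = 24.0912
df = 2
p-value (upper-tail) = 0.00001
At α=0.1: p < α → reject H₀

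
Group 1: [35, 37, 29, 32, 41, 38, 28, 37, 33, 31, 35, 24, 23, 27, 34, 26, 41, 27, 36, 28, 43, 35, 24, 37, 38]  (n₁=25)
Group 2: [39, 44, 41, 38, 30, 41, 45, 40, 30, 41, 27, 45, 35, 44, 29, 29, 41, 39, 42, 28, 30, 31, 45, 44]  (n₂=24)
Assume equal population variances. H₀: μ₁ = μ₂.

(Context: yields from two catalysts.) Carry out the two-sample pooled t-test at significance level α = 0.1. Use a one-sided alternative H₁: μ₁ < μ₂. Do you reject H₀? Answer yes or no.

x̄₁=32.760, s₁=5.776, n₁=25
x̄₂=37.417, s₂=6.386, n₂=24
s_p² = [24·5.776² + 23·6.386²]/47 = 36.9871
SE = √(s_p²·(1/25+1/24)) = 1.7380
t = (32.760−37.417)/1.7380 = -2.6793
df = 47
p-value (one-sided, H₁ less) = 0.00507
At α=0.1: p < α → reject H₀

reject H₀: yes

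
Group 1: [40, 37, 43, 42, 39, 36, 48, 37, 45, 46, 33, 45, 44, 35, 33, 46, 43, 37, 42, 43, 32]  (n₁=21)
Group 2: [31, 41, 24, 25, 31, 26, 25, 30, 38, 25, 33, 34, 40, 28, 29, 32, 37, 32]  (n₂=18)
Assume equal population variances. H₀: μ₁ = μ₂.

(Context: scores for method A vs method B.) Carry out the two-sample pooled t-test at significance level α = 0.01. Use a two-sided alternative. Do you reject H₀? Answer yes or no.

reject H₀: yes

x̄₁=40.286, s₁=4.828, n₁=21
x̄₂=31.167, s₂=5.294, n₂=18
s_p² = [20·4.828² + 17·5.294²]/37 = 25.4807
SE = √(s_p²·(1/21+1/18)) = 1.6214
t = (40.286−31.167)/1.6214 = 5.6242
df = 37
p-value (two-sided) = 0.00000
At α=0.01: p < α → reject H₀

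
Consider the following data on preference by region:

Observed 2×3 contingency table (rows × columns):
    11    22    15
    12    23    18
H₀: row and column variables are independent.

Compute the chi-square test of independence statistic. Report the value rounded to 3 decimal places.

Row totals [48, 53], col totals [23, 45, 33], n=101
χ² = (11−10.93)²/10.93 + (22−21.39)²/21.39 + (15−15.68)²/15.68 + (12−12.07)²/12.07 + (23−23.61)²/23.61 + (18−17.32)²/17.32 = 0.0911
df = 2

test statistic = 0.091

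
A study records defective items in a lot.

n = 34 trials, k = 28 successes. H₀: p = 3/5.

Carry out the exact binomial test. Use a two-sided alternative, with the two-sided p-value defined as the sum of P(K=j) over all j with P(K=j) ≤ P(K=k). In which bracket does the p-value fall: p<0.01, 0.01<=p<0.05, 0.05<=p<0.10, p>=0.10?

p-value bracket: p<0.01

Exact binomial: n=34, k=28, p₀=3/5=0.6000
P(X=j) = C(n,j)·p₀^j·(1−p₀)^(n−j); p = Σ P(X=j) over j with P(X=j) ≤ P(X=28)
p-value (two-sided) = 0.00788
→ bracket: p<0.01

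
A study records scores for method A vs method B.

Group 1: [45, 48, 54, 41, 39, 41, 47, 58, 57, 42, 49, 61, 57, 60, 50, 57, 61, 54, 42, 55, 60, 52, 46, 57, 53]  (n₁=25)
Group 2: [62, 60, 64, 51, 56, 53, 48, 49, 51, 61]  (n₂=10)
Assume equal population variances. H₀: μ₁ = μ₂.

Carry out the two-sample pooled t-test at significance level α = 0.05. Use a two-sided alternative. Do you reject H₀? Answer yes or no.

x̄₁=51.440, s₁=7.030, n₁=25
x̄₂=55.500, s₂=5.874, n₂=10
s_p² = [24·7.030² + 9·5.874²]/33 = 45.3533
SE = √(s_p²·(1/25+1/10)) = 2.5198
t = (51.440−55.500)/2.5198 = -1.6112
df = 33
p-value (two-sided) = 0.11665
At α=0.05: p ≥ α → fail to reject H₀

reject H₀: no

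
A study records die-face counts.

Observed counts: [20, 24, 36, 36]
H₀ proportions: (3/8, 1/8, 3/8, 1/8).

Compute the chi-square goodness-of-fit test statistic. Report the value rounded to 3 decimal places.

n = 116; E_i = n·p_i = [43.50, 14.50, 43.50, 14.50]
χ² = (20−43.50)²/43.50 + (24−14.50)²/14.50 + (36−43.50)²/43.50 + (36−14.50)²/14.50 = 52.0920
df = 3

test statistic = 52.092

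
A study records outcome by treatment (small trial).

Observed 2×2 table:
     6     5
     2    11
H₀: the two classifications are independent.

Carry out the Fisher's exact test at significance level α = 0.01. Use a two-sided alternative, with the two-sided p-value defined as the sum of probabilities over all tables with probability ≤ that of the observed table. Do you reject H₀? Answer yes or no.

Margins: r₁=11, r₂=13, c₁=8, c₂=16, n=24
p_obs = C(11,6)·C(13,2)/C(24,8); sum pmf over tables with pmf ≤ p_obs
p-value (two-sided) = 0.08247
At α=0.01: p ≥ α → fail to reject H₀

reject H₀: no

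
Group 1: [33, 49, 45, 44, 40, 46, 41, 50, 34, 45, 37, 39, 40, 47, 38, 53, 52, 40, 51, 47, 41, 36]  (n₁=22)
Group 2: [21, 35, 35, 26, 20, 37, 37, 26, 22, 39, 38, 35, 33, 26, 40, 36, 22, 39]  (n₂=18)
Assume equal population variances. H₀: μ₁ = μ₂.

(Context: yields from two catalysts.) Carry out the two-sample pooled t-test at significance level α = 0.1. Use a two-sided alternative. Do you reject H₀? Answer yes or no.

reject H₀: yes

x̄₁=43.091, s₁=5.863, n₁=22
x̄₂=31.500, s₂=7.115, n₂=18
s_p² = [21·5.863² + 17·7.115²]/38 = 41.6400
SE = √(s_p²·(1/22+1/18)) = 2.0509
t = (43.091−31.500)/2.0509 = 5.6517
df = 38
p-value (two-sided) = 0.00000
At α=0.1: p < α → reject H₀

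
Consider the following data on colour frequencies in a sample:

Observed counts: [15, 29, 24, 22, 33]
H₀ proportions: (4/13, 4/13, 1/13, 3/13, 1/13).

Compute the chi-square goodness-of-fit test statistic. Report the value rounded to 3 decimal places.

n = 123; E_i = n·p_i = [37.85, 37.85, 9.46, 28.38, 9.46]
χ² = (15−37.85)²/37.85 + (29−37.85)²/37.85 + (24−9.46)²/9.46 + (22−28.38)²/28.38 + (33−9.46)²/9.46 = 98.1938
df = 4

test statistic = 98.194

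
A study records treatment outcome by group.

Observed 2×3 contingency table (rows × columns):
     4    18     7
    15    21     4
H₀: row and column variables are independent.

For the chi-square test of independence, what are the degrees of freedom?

df = (r−1)(c−1) = (2−1)·(3−1) = 2

degrees of freedom = 2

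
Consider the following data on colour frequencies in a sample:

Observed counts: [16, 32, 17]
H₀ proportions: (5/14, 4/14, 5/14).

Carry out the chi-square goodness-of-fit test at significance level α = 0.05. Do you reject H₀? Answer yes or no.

reject H₀: yes

n = 65; E_i = n·p_i = [23.21, 18.57, 23.21]
χ² = (16−23.21)²/23.21 + (32−18.57)²/18.57 + (17−23.21)²/23.21 = 13.6154
df = 2
p-value (upper-tail) = 0.00111
At α=0.05: p < α → reject H₀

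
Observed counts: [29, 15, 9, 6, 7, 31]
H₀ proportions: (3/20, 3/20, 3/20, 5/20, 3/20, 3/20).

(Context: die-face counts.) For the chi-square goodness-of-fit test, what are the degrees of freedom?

df = k − 1 = 6 − 1 = 5

degrees of freedom = 5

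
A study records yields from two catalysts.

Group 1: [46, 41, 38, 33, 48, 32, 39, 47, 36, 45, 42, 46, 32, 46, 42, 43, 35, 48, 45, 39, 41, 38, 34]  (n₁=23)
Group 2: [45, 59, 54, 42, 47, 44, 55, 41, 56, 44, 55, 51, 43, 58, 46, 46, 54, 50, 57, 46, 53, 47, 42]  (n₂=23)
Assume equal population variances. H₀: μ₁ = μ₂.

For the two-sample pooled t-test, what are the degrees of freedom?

degrees of freedom = 44

df = n₁ + n₂ − 2 = 23 + 23 − 2 = 44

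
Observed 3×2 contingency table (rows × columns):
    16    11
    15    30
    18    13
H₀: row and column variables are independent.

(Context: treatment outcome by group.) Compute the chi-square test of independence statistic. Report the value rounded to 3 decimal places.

Row totals [27, 45, 31], col totals [49, 54], n=103
χ² = (16−12.84)²/12.84 + (11−14.16)²/14.16 + (15−21.41)²/21.41 + (30−23.59)²/23.59 + (18−14.75)²/14.75 + (13−16.25)²/16.25 = 6.5050
df = 2

test statistic = 6.505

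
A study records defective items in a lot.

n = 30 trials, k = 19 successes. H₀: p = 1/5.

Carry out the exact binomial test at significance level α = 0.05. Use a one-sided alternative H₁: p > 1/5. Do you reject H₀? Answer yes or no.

reject H₀: yes

Exact binomial: n=30, k=19, p₀=1/5=0.2000
P(X≥19) from Σ C(n,i)·p₀^i·(1−p₀)^(n−i)
p-value (one-sided, H₁ greater) = 0.00000
At α=0.05: p < α → reject H₀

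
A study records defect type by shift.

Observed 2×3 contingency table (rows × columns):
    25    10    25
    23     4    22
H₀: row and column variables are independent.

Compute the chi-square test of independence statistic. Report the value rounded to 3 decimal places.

Row totals [60, 49], col totals [48, 14, 47], n=109
χ² = (25−26.42)²/26.42 + (10−7.71)²/7.71 + (25−25.87)²/25.87 + (23−21.58)²/21.58 + (4−6.29)²/6.29 + (22−21.13)²/21.13 = 1.7540
df = 2

test statistic = 1.754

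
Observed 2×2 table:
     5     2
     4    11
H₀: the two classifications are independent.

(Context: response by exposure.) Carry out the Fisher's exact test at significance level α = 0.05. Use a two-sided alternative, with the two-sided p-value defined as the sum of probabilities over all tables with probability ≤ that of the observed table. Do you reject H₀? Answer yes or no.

reject H₀: no

Margins: r₁=7, r₂=15, c₁=9, c₂=13, n=22
p_obs = C(7,5)·C(15,4)/C(22,9); sum pmf over tables with pmf ≤ p_obs
p-value (two-sided) = 0.07430
At α=0.05: p ≥ α → fail to reject H₀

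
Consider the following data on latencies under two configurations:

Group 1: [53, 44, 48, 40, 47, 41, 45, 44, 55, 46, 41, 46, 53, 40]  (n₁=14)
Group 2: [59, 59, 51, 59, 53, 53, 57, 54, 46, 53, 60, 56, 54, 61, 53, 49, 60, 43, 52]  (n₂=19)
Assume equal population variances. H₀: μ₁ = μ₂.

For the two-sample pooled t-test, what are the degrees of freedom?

df = n₁ + n₂ − 2 = 14 + 19 − 2 = 31

degrees of freedom = 31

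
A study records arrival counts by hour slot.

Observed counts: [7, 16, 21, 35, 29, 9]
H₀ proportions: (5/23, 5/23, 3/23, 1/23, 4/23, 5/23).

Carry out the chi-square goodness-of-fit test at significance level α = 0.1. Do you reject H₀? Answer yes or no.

reject H₀: yes

n = 117; E_i = n·p_i = [25.43, 25.43, 15.26, 5.09, 20.35, 25.43]
χ² = (7−25.43)²/25.43 + (16−25.43)²/25.43 + (21−15.26)²/15.26 + (35−5.09)²/5.09 + (29−20.35)²/20.35 + (9−25.43)²/25.43 = 209.2167
df = 5
p-value (upper-tail) = 0.00000
At α=0.1: p < α → reject H₀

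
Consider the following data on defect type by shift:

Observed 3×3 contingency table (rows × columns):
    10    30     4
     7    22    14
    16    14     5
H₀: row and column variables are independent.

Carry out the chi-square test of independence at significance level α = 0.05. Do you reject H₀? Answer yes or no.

reject H₀: yes

Row totals [44, 43, 35], col totals [33, 66, 23], n=122
χ² = (10−11.90)²/11.90 + (30−23.80)²/23.80 + (4−8.30)²/8.30 + (7−11.63)²/11.63 + (22−23.26)²/23.26 + (14−8.11)²/8.11 + (16−9.47)²/9.47 + (14−18.93)²/18.93 + (5−6.60)²/6.60 = 16.5190
df = 4
p-value (upper-tail) = 0.00240
At α=0.05: p < α → reject H₀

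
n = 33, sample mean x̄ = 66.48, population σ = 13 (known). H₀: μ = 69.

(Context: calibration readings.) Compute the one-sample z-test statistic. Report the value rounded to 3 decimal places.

SE = σ/√n = 13/√33 = 2.2630
z = (x̄−μ₀)/SE = (66.48−69)/2.2630 = -1.1136

test statistic = -1.114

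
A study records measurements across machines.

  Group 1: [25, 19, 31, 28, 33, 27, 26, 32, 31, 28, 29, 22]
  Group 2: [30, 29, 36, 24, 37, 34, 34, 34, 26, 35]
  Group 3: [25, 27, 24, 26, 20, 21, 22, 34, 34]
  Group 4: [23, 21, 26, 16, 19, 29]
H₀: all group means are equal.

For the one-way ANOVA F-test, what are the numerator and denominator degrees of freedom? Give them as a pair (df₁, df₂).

degrees of freedom = [3, 33]

k = 4 groups, N = 37 total
df = (k−1, N−k) = (4−1, 37−4) = (3, 33)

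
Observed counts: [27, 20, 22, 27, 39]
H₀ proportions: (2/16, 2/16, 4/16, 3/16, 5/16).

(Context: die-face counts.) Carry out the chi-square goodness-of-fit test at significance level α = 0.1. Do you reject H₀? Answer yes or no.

n = 135; E_i = n·p_i = [16.88, 16.88, 33.75, 25.31, 42.19]
χ² = (27−16.88)²/16.88 + (20−16.88)²/16.88 + (22−33.75)²/33.75 + (27−25.31)²/25.31 + (39−42.19)²/42.19 = 11.0978
df = 4
p-value (upper-tail) = 0.02549
At α=0.1: p < α → reject H₀

reject H₀: yes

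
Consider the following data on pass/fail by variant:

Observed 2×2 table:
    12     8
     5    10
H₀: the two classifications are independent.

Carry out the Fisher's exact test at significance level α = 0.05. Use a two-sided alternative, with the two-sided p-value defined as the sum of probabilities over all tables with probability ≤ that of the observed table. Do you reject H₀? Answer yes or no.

reject H₀: no

Margins: r₁=20, r₂=15, c₁=17, c₂=18, n=35
p_obs = C(20,12)·C(15,5)/C(35,17); sum pmf over tables with pmf ≤ p_obs
p-value (two-sided) = 0.17558
At α=0.05: p ≥ α → fail to reject H₀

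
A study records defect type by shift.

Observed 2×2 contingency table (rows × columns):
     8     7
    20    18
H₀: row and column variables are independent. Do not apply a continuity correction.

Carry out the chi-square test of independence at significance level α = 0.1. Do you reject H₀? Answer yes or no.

reject H₀: no

Row totals [15, 38], col totals [28, 25], n=53
χ² = (8−7.92)²/7.92 + (7−7.08)²/7.08 + (20−20.08)²/20.08 + (18−17.92)²/17.92 = 0.0021
df = 1
p-value (upper-tail) = 0.96323
At α=0.1: p ≥ α → fail to reject H₀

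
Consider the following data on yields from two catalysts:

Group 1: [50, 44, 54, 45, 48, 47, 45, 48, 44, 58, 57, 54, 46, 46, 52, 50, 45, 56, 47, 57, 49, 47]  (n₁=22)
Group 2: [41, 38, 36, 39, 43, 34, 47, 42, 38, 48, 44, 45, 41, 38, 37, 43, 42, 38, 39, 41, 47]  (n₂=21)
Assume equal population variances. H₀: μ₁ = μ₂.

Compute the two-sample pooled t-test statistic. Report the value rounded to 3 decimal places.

test statistic = 6.587

x̄₁=49.500, s₁=4.596, n₁=22
x̄₂=41.000, s₂=3.808, n₂=21
s_p² = [21·4.596² + 20·3.808²]/41 = 17.8902
SE = √(s_p²·(1/22+1/21)) = 1.2904
t = (49.500−41.000)/1.2904 = 6.5872
df = 41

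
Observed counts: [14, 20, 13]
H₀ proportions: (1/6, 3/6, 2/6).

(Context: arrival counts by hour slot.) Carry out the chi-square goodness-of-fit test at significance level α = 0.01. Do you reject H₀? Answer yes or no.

n = 47; E_i = n·p_i = [7.83, 23.50, 15.67]
χ² = (14−7.83)²/7.83 + (20−23.50)²/23.50 + (13−15.67)²/15.67 = 5.8298
df = 2
p-value (upper-tail) = 0.05421
At α=0.01: p ≥ α → fail to reject H₀

reject H₀: no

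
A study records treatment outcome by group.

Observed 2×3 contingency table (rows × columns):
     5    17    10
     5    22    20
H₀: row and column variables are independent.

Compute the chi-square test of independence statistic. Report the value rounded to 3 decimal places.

test statistic = 1.168

Row totals [32, 47], col totals [10, 39, 30], n=79
χ² = (5−4.05)²/4.05 + (17−15.80)²/15.80 + (10−12.15)²/12.15 + (5−5.95)²/5.95 + (22−23.20)²/23.20 + (20−17.85)²/17.85 = 1.1684
df = 2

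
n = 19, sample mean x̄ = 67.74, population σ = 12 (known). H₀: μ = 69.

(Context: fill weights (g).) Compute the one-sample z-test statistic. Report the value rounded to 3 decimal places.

SE = σ/√n = 12/√19 = 2.7530
z = (x̄−μ₀)/SE = (67.74−69)/2.7530 = -0.4577

test statistic = -0.458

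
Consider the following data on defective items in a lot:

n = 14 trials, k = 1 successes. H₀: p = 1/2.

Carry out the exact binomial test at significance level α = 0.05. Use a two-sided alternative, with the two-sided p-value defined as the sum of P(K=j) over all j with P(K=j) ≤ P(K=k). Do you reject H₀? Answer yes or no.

reject H₀: yes

Exact binomial: n=14, k=1, p₀=1/2=0.5000
P(X=j) = C(n,j)·p₀^j·(1−p₀)^(n−j); p = Σ P(X=j) over j with P(X=j) ≤ P(X=1)
p-value (two-sided) = 0.00183
At α=0.05: p < α → reject H₀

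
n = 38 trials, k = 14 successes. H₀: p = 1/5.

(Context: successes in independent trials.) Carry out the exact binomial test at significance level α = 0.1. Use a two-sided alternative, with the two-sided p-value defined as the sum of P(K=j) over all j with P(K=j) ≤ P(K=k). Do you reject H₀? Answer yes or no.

reject H₀: yes

Exact binomial: n=38, k=14, p₀=1/5=0.2000
P(X=j) = C(n,j)·p₀^j·(1−p₀)^(n−j); p = Σ P(X=j) over j with P(X=j) ≤ P(X=14)
p-value (two-sided) = 0.01421
At α=0.1: p < α → reject H₀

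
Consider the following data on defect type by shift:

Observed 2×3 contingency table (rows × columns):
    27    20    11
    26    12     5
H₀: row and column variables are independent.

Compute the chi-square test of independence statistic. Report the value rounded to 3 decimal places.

Row totals [58, 43], col totals [53, 32, 16], n=101
χ² = (27−30.44)²/30.44 + (20−18.38)²/18.38 + (11−9.19)²/9.19 + (26−22.56)²/22.56 + (12−13.62)²/13.62 + (5−6.81)²/6.81 = 2.0872
df = 2

test statistic = 2.087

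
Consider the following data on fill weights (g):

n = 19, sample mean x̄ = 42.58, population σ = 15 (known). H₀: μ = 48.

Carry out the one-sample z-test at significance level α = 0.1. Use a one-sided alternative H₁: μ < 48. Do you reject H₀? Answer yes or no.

SE = σ/√n = 15/√19 = 3.4412
z = (x̄−μ₀)/SE = (42.58−48)/3.4412 = -1.5750
p-value (one-sided, H₁ less) = 0.05763
At α=0.1: p < α → reject H₀

reject H₀: yes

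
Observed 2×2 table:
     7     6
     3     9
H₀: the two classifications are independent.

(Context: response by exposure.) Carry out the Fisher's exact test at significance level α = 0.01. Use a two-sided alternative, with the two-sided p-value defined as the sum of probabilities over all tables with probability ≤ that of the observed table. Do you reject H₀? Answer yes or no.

Margins: r₁=13, r₂=12, c₁=10, c₂=15, n=25
p_obs = C(13,7)·C(12,3)/C(25,10); sum pmf over tables with pmf ≤ p_obs
p-value (two-sided) = 0.22619
At α=0.01: p ≥ α → fail to reject H₀

reject H₀: no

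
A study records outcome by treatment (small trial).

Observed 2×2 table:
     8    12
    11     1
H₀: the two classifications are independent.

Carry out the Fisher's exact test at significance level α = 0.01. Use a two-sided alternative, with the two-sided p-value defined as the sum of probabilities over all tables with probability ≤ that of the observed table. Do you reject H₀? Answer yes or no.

Margins: r₁=20, r₂=12, c₁=19, c₂=13, n=32
p_obs = C(20,8)·C(12,11)/C(32,19); sum pmf over tables with pmf ≤ p_obs
p-value (two-sided) = 0.00787
At α=0.01: p < α → reject H₀

reject H₀: yes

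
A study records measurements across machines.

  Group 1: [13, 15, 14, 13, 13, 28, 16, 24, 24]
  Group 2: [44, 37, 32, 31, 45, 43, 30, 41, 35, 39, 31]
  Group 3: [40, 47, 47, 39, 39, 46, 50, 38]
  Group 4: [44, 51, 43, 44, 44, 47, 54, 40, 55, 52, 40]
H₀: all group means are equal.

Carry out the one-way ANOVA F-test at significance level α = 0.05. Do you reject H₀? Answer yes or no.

reject H₀: yes

Group means [17.78, 37.09, 43.25, 46.73], grand mean 36.615
SSB = Σnᵢ(x̄ᵢ−x̄)² = 4673.084; SSW = ΣΣ(x−x̄ᵢ)² = 1044.146
MSB = 4673.084/3 = 1557.6948; MSW = 1044.146/35 = 29.8328
F = MSB/MSW = 52.2142
df = (3, 35)
p-value (upper-tail) = 0.00000
At α=0.05: p < α → reject H₀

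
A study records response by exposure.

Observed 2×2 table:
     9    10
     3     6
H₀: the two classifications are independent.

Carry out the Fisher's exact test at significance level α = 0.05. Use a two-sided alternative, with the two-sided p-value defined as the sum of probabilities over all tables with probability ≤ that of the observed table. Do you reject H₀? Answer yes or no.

Margins: r₁=19, r₂=9, c₁=12, c₂=16, n=28
p_obs = C(19,9)·C(9,3)/C(28,12); sum pmf over tables with pmf ≤ p_obs
p-value (two-sided) = 0.68696
At α=0.05: p ≥ α → fail to reject H₀

reject H₀: no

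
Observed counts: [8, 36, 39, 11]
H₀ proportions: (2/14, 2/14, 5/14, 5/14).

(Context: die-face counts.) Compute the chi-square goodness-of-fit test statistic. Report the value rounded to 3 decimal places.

n = 94; E_i = n·p_i = [13.43, 13.43, 33.57, 33.57]
χ² = (8−13.43)²/13.43 + (36−13.43)²/13.43 + (39−33.57)²/33.57 + (11−33.57)²/33.57 = 56.1872
df = 3

test statistic = 56.187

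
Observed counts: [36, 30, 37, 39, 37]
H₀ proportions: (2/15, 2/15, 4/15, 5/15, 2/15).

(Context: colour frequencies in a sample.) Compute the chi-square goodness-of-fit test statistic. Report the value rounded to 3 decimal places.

test statistic = 24.543

n = 179; E_i = n·p_i = [23.87, 23.87, 47.73, 59.67, 23.87]
χ² = (36−23.87)²/23.87 + (30−23.87)²/23.87 + (37−47.73)²/47.73 + (39−59.67)²/59.67 + (37−23.87)²/23.87 = 24.5433
df = 4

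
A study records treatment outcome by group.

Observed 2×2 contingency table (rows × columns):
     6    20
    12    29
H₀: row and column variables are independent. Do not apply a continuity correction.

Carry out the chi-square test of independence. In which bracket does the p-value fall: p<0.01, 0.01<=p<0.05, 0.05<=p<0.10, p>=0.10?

p-value bracket: p>=0.10

Row totals [26, 41], col totals [18, 49], n=67
χ² = (6−6.99)²/6.99 + (20−19.01)²/19.01 + (12−11.01)²/11.01 + (29−29.99)²/29.99 = 0.3104
df = 1
p-value (upper-tail) = 0.57743
→ bracket: p>=0.10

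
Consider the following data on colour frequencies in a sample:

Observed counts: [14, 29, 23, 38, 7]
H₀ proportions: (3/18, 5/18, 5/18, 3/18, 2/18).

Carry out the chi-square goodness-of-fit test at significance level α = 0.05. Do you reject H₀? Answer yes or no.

n = 111; E_i = n·p_i = [18.50, 30.83, 30.83, 18.50, 12.33]
χ² = (14−18.50)²/18.50 + (29−30.83)²/30.83 + (23−30.83)²/30.83 + (38−18.50)²/18.50 + (7−12.33)²/12.33 = 26.0541
df = 4
p-value (upper-tail) = 0.00003
At α=0.05: p < α → reject H₀

reject H₀: yes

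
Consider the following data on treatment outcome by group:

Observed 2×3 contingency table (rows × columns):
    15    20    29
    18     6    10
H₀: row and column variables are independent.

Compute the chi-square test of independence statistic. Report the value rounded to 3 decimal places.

test statistic = 8.699

Row totals [64, 34], col totals [33, 26, 39], n=98
χ² = (15−21.55)²/21.55 + (20−16.98)²/16.98 + (29−25.47)²/25.47 + (18−11.45)²/11.45 + (6−9.02)²/9.02 + (10−13.53)²/13.53 = 8.6991
df = 2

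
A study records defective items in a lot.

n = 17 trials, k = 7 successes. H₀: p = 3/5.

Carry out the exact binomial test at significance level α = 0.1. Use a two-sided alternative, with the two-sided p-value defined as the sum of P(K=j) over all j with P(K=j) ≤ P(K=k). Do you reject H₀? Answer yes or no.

Exact binomial: n=17, k=7, p₀=3/5=0.6000
P(X=j) = C(n,j)·p₀^j·(1−p₀)^(n−j); p = Σ P(X=j) over j with P(X=j) ≤ P(X=7)
p-value (two-sided) = 0.13832
At α=0.1: p ≥ α → fail to reject H₀

reject H₀: no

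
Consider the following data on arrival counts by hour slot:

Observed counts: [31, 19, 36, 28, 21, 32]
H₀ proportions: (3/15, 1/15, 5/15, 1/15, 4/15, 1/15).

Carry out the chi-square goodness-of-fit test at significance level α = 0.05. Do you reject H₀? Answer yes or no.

n = 167; E_i = n·p_i = [33.40, 11.13, 55.67, 11.13, 44.53, 11.13]
χ² = (31−33.40)²/33.40 + (19−11.13)²/11.13 + (36−55.67)²/55.67 + (28−11.13)²/11.13 + (21−44.53)²/44.53 + (32−11.13)²/11.13 = 89.7769
df = 5
p-value (upper-tail) = 0.00000
At α=0.05: p < α → reject H₀

reject H₀: yes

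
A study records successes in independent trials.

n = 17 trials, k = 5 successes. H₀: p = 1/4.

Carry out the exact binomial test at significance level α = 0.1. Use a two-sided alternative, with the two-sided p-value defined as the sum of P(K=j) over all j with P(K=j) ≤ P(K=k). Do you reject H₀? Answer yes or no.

reject H₀: no

Exact binomial: n=17, k=5, p₀=1/4=0.2500
P(X=j) = C(n,j)·p₀^j·(1−p₀)^(n−j); p = Σ P(X=j) over j with P(X=j) ≤ P(X=5)
p-value (two-sided) = 0.77913
At α=0.1: p ≥ α → fail to reject H₀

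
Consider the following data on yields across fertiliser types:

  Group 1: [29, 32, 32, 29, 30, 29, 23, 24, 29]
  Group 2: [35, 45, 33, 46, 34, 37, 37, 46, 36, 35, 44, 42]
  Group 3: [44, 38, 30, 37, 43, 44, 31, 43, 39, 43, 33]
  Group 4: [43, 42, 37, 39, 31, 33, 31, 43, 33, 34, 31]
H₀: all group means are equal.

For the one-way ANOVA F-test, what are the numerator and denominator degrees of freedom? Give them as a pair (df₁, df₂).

degrees of freedom = [3, 39]

k = 4 groups, N = 43 total
df = (k−1, N−k) = (4−1, 43−4) = (3, 39)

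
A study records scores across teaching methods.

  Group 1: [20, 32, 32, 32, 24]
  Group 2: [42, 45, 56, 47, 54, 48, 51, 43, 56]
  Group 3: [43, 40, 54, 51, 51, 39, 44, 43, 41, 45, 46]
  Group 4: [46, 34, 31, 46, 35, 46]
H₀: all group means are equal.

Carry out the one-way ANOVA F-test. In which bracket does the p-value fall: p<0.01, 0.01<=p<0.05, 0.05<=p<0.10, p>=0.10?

p-value bracket: p<0.01

Group means [28.00, 49.11, 45.18, 39.67], grand mean 42.484
SSB = Σnᵢ(x̄ᵢ−x̄)² = 1571.883; SSW = ΣΣ(x−x̄ᵢ)² = 849.859
MSB = 1571.883/3 = 523.9611; MSW = 849.859/27 = 31.4762
F = MSB/MSW = 16.6462
df = (3, 27)
p-value (upper-tail) = 0.00000
→ bracket: p<0.01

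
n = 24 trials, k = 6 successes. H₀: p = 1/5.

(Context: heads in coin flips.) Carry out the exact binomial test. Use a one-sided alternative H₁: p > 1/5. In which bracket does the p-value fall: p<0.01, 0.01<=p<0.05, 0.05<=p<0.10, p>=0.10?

Exact binomial: n=24, k=6, p₀=1/5=0.2000
P(X≥6) from Σ C(n,i)·p₀^i·(1−p₀)^(n−i)
p-value (one-sided, H₁ greater) = 0.34411
→ bracket: p>=0.10

p-value bracket: p>=0.10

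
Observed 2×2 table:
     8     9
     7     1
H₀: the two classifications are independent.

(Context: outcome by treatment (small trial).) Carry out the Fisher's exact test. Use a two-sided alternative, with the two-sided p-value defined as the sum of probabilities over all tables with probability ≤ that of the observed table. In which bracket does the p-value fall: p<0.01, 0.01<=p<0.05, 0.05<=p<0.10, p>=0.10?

Margins: r₁=17, r₂=8, c₁=15, c₂=10, n=25
p_obs = C(17,8)·C(8,7)/C(25,15); sum pmf over tables with pmf ≤ p_obs
p-value (two-sided) = 0.08754
→ bracket: 0.05<=p<0.10

p-value bracket: 0.05<=p<0.10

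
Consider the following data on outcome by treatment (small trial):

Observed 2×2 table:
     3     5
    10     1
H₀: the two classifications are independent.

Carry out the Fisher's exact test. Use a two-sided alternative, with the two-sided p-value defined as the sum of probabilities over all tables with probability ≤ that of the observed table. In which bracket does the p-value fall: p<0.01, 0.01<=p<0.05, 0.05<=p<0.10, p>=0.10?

Margins: r₁=8, r₂=11, c₁=13, c₂=6, n=19
p_obs = C(8,3)·C(11,10)/C(19,13); sum pmf over tables with pmf ≤ p_obs
p-value (two-sided) = 0.04076
→ bracket: 0.01<=p<0.05

p-value bracket: 0.01<=p<0.05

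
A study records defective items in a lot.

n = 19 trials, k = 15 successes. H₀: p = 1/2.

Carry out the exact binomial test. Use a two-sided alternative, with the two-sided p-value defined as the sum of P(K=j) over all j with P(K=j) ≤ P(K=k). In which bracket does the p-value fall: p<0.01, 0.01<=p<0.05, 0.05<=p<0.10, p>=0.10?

p-value bracket: 0.01<=p<0.05

Exact binomial: n=19, k=15, p₀=1/2=0.5000
P(X=j) = C(n,j)·p₀^j·(1−p₀)^(n−j); p = Σ P(X=j) over j with P(X=j) ≤ P(X=15)
p-value (two-sided) = 0.01921
→ bracket: 0.01<=p<0.05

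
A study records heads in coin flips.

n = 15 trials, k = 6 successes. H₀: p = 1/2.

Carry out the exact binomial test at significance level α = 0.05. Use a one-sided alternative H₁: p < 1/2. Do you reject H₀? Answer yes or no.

reject H₀: no

Exact binomial: n=15, k=6, p₀=1/2=0.5000
P(X≤6) from Σ C(n,i)·p₀^i·(1−p₀)^(n−i)
p-value (one-sided, H₁ less) = 0.30362
At α=0.05: p ≥ α → fail to reject H₀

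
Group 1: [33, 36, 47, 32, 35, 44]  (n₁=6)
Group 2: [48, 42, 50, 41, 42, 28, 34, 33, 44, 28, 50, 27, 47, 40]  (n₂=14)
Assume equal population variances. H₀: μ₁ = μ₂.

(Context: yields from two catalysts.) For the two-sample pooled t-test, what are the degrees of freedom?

degrees of freedom = 18

df = n₁ + n₂ − 2 = 6 + 14 − 2 = 18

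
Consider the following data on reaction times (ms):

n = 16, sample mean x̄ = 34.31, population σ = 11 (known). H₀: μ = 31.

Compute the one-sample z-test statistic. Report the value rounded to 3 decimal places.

test statistic = 1.204

SE = σ/√n = 11/√16 = 2.7500
z = (x̄−μ₀)/SE = (34.31−31)/2.7500 = 1.2036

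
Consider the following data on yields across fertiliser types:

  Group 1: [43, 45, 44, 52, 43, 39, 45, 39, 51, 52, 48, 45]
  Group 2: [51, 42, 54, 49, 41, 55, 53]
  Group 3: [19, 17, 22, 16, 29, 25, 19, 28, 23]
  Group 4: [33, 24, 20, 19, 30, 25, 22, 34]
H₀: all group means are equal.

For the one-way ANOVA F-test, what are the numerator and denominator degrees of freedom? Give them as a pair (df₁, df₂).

degrees of freedom = [3, 32]

k = 4 groups, N = 36 total
df = (k−1, N−k) = (4−1, 36−4) = (3, 32)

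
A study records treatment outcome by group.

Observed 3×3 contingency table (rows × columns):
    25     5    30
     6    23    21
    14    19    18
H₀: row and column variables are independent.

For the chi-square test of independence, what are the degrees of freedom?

degrees of freedom = 4

df = (r−1)(c−1) = (3−1)·(3−1) = 4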